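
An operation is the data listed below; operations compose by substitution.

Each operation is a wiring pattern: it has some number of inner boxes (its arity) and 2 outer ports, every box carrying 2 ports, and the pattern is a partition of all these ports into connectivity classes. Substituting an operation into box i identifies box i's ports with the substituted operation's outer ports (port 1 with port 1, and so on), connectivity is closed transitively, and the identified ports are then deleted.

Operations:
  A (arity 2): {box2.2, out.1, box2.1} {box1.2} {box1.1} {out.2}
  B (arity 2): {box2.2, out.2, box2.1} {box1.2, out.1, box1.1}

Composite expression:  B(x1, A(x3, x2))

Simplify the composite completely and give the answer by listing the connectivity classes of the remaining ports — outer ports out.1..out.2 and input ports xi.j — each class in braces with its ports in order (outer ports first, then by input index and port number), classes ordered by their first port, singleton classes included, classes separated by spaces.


{out.1, x1.1, x1.2} {out.2, x2.1, x2.2} {x3.1} {x3.2}

Connectivity passes through glued B-boundaries; trace each wire chain.
composing A on (x3, x2), with out.j its own outer ports: {out.1, x2.1, x2.2} {out.2} {x3.1} {x3.2}
composing B on (x1, x3, x2), with out.j its own outer ports: {out.1, x1.1, x1.2} {out.2, x2.1, x2.2} {x3.1} {x3.2}


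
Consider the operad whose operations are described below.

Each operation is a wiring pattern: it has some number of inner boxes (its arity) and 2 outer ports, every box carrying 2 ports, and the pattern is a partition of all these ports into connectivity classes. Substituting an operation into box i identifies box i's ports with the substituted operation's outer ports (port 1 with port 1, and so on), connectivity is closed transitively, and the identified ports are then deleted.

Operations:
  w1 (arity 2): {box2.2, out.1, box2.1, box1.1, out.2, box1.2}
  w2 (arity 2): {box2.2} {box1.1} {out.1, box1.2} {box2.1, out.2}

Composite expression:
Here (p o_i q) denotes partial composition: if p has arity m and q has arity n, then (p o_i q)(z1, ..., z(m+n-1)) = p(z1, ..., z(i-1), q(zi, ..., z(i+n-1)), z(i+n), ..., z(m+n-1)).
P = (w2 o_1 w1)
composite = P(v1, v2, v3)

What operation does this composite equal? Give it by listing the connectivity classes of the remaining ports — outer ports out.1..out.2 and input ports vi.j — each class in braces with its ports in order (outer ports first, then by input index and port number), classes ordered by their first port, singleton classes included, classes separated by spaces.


{out.1, v1.1, v1.2, v2.1, v2.2} {out.2, v3.1} {v3.2}

Connectivity passes through glued w2-boundaries; trace each wire chain.
through w1, on inputs (v1, v2): {out.1, out.2, v1.1, v1.2, v2.1, v2.2} (out.j = stage outer ports)
through w2, on inputs (v1, v2, v3): {out.1, v1.1, v1.2, v2.1, v2.2} {out.2, v3.1} {v3.2} (out.j = stage outer ports)


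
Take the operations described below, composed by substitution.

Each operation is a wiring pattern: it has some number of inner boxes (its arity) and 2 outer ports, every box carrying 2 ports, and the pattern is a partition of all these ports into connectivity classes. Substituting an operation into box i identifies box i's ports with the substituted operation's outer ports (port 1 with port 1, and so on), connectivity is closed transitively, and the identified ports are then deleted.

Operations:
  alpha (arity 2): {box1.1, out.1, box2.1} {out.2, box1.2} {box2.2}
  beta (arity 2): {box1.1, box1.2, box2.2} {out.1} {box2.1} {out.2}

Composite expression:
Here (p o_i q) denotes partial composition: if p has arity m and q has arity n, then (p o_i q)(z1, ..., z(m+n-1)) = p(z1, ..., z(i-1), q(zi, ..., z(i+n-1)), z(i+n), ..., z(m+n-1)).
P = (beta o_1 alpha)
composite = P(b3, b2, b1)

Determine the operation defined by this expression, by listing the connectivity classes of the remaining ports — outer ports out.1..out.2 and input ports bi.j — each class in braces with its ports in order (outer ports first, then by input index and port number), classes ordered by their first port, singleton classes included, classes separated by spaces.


{out.1} {out.2} {b1.1} {b1.2, b2.1, b3.1, b3.2} {b2.2}

Substituting into beta glues patterns; closure does the rest.
stage alpha: inputs (b3, b2), connectivity {out.1, b2.1, b3.1} {out.2, b3.2} {b2.2}, out.j its boundary
stage beta: inputs (b3, b2, b1), connectivity {out.1} {out.2} {b1.1} {b1.2, b2.1, b3.1, b3.2} {b2.2}, out.j its boundary


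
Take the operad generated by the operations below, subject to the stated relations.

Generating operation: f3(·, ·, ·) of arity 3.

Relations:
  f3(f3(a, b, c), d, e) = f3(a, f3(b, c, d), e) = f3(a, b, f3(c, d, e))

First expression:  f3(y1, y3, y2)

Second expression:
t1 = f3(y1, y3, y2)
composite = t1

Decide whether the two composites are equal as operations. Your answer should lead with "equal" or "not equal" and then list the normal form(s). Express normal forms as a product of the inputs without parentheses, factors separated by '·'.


equal: each reduces to y1 · y3 · y2

The first expression reduces to y1 · y3 · y2
The second expression reduces to y1 · y3 · y2
The normal forms match — equal.


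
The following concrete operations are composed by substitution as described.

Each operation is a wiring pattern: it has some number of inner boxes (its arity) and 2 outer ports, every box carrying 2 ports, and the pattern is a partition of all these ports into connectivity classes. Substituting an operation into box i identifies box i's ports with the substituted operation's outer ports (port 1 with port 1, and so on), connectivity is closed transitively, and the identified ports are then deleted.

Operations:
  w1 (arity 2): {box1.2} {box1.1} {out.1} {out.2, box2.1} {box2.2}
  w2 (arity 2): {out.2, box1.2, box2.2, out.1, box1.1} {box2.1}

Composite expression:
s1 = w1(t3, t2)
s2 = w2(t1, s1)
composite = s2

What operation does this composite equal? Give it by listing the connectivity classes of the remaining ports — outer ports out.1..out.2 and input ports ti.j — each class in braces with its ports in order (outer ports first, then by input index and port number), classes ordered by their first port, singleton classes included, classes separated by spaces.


Connectivity passes through glued w2-boundaries; trace each wire chain.
w1 over (t3, t2) gives {out.1} {out.2, t2.1} {t2.2} {t3.1} {t3.2}, out.j being that stage's outer ports
w2 over (t1, t3, t2) gives {out.1, out.2, t1.1, t1.2, t2.1} {t2.2} {t3.1} {t3.2}, out.j being that stage's outer ports

{out.1, out.2, t1.1, t1.2, t2.1} {t2.2} {t3.1} {t3.2}


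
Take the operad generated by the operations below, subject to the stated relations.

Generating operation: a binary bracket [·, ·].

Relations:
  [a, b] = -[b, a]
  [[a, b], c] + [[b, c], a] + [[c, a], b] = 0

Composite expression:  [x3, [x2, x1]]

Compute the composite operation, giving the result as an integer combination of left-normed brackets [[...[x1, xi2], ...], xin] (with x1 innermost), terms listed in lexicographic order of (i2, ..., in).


[[x1, x2], x3]

A multilinear Lie element is pinned by x1-initial words (x1 innermost).
Composite bracket: [x3, [x2, x1]]
Expanding via [a, b] = ab - ba: 4 signed words (2^2 = 4).
Collect the words opening with x1:
  word x1x2x3 has sign +1, contributing +[[x1, x2], x3]


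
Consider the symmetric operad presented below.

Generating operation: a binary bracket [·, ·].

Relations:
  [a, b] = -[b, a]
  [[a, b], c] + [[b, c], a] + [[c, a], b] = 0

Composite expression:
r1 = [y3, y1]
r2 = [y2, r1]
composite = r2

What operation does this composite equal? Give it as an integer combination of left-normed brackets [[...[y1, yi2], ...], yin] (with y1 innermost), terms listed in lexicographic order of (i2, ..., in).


Expand each bracket as ab - ba; the y1-initial words give the coefficients.
Composite bracket: [y2, [y3, y1]]
Under [a, b] = ab - ba we get 4 signed associative words (2^2 = 4).
Keep just the words that open with y1:
  y1y3y2 appears with sign +1, giving the term +[[y1, y3], y2]

[[y1, y3], y2]


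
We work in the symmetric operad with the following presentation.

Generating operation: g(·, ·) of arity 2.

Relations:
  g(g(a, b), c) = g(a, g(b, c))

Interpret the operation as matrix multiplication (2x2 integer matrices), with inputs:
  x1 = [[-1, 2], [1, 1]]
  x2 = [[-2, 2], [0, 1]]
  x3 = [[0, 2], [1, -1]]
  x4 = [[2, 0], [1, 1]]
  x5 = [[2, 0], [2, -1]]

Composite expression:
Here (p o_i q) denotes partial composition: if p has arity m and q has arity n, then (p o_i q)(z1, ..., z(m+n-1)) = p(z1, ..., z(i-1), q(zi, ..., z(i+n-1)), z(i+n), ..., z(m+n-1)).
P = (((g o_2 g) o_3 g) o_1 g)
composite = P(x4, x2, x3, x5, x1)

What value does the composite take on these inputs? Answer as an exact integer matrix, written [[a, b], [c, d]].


[[28, -20], [15, -9]]

g(x4, x2) = [[-4, 4], [-2, 3]]
g(x5, x1) = [[-2, 4], [-3, 3]]
g(x3, g(x5, x1)) = [[-6, 6], [1, 1]]
g(g(x4, x2), g(x3, g(x5, x1))) = [[28, -20], [15, -9]]


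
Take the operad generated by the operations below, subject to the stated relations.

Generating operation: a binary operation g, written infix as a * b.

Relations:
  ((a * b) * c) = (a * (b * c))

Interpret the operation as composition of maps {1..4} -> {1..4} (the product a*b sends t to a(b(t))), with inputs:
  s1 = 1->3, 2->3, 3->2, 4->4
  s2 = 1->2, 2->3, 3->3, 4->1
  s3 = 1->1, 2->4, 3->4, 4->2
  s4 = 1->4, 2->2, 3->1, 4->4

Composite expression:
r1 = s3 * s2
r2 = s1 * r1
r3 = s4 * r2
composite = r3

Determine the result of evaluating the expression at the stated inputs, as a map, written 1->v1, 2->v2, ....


1->4, 2->4, 3->4, 4->1

(s3 * s2) = 1->4, 2->4, 3->4, 4->1
(s1 * (s3 * s2)) = 1->4, 2->4, 3->4, 4->3
(s4 * (s1 * (s3 * s2))) = 1->4, 2->4, 3->4, 4->1


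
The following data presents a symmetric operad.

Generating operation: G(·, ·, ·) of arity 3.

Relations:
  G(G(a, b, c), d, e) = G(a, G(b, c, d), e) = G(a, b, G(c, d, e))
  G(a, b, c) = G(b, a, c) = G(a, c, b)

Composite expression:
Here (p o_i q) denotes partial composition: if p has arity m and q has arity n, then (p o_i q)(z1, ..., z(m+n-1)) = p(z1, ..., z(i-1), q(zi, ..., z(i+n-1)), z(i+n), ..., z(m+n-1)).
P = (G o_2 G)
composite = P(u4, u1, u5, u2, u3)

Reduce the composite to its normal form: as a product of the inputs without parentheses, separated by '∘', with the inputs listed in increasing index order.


Any arrangement under G is one operation, so sort the u-inputs.
G(u1, u5, u2) reduces to u1 ∘ u5 ∘ u2
G(u4, G(u1, u5, u2), u3) reduces to u4 ∘ u1 ∘ u5 ∘ u2 ∘ u3
reordering the factors by index: u1 ∘ u2 ∘ u3 ∘ u4 ∘ u5

u1 ∘ u2 ∘ u3 ∘ u4 ∘ u5


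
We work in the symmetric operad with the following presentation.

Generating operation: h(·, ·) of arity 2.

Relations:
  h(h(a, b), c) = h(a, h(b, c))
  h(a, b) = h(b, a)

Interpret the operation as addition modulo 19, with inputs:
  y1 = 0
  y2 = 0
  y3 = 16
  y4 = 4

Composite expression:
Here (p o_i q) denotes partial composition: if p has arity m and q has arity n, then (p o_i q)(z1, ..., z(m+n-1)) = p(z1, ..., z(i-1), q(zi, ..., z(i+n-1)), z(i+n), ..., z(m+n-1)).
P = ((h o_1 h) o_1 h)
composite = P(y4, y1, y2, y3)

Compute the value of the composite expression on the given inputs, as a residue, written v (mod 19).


h(y4, y1) = 4
h(h(y4, y1), y2) = 4
h(h(h(y4, y1), y2), y3) = 1

1 (mod 19)


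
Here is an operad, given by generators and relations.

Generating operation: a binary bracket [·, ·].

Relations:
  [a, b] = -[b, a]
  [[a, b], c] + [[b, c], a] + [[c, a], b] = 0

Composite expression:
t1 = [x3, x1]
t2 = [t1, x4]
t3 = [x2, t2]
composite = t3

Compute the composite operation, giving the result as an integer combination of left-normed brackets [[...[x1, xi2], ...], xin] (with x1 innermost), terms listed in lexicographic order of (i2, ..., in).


Skip Jacobi rewriting: expand, keep x1-initial words, read off terms.
Composite bracket: [x2, [[x3, x1], x4]]
Under [a, b] = ab - ba we get 8 signed associative words (2^3 = 8).
Only words starting with x1 matter:
  x1x3x4x2 (sign +1) contributes +[[[x1, x3], x4], x2]

[[[x1, x3], x4], x2]


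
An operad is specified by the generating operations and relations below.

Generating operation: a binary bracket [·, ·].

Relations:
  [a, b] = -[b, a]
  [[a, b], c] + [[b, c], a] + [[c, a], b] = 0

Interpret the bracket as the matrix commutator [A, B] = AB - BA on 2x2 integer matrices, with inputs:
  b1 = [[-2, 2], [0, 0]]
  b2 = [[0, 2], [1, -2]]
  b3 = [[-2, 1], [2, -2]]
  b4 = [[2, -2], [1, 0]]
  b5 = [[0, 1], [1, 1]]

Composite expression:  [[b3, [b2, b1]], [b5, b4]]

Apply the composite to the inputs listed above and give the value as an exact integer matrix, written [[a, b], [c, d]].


[b2, b1] = [[-2, 8], [-2, 2]]
[b3, [b2, b1]] = [[-18, 4], [-8, 18]]
[b5, b4] = [[3, 0], [3, -3]]
[[b3, [b2, b1]], [b5, b4]] = [[12, -24], [60, -12]]

[[12, -24], [60, -12]]


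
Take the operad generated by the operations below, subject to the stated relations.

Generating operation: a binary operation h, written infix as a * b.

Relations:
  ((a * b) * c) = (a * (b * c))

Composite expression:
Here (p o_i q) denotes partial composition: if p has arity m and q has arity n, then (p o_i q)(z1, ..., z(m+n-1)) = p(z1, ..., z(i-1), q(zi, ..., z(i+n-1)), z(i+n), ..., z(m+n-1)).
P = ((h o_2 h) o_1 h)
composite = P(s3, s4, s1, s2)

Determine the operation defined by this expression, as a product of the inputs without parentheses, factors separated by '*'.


s3 * s4 * s1 * s2

Every regrouping of h is equal, so read the s-inputs in written order.
(s3 * s4) collapses to s3 * s4
(s1 * s2) collapses to s1 * s2
((s3 * s4) * (s1 * s2)) collapses to s3 * s4 * s1 * s2


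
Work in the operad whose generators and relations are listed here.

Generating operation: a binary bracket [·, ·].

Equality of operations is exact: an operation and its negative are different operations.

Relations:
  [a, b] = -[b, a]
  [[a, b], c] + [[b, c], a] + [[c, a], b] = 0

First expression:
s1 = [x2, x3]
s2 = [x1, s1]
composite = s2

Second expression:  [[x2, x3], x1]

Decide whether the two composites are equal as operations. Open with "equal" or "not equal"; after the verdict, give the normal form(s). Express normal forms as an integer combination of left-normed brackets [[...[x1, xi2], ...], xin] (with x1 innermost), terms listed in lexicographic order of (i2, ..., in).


The first composite normalizes to [[x1, x2], x3] - [[x1, x3], x2]
The second composite normalizes to -[[x1, x2], x3] + [[x1, x3], x2]
Distinct normal forms: not equal.

not equal: they reduce to [[x1, x2], x3] - [[x1, x3], x2] and -[[x1, x2], x3] + [[x1, x3], x2]


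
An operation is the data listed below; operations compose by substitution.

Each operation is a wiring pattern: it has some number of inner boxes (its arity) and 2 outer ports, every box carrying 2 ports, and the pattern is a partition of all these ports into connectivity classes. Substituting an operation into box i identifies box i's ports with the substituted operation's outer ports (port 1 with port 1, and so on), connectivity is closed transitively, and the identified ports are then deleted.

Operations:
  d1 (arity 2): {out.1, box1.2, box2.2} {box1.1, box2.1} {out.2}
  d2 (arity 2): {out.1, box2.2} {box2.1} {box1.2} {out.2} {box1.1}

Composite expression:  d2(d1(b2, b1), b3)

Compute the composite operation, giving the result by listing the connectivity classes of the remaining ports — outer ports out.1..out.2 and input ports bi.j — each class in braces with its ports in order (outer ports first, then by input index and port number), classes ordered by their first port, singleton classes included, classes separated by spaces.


{out.1, b3.2} {out.2} {b1.1, b2.1} {b1.2, b2.2} {b3.1}

Reachability decides: close wires over d2-identified ports.
after d1, the pattern on (b2, b1) reads {out.1, b1.2, b2.2} {out.2} {b1.1, b2.1} (out.j = its outer ports)
after d2, the pattern on (b2, b1, b3) reads {out.1, b3.2} {out.2} {b1.1, b2.1} {b1.2, b2.2} {b3.1} (out.j = its outer ports)


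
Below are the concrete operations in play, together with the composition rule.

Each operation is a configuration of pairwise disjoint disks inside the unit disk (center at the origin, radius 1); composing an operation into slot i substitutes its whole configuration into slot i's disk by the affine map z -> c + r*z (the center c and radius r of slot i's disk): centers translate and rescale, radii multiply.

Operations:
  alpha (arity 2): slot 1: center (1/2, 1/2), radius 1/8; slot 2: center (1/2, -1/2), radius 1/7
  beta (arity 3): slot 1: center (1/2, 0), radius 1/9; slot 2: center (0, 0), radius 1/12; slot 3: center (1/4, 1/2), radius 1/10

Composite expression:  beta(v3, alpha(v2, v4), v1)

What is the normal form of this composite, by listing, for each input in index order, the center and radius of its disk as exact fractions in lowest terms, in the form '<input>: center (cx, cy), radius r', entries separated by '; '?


v1: center (1/4, 1/2), radius 1/10; v2: center (1/24, 1/24), radius 1/96; v3: center (1/2, 0), radius 1/9; v4: center (1/24, -1/24), radius 1/84

Below beta, radii multiply path by path; the v-disk centers shift.
tracing v3 down its 1-map path: center (1/2, 0), radius 1/9
tracing v2 down its 2-map path: center (1/24, 1/24), radius 1/96
tracing v4 down its 2-map path: center (1/24, -1/24), radius 1/84
tracing v1 down its 1-map path: center (1/4, 1/2), radius 1/10


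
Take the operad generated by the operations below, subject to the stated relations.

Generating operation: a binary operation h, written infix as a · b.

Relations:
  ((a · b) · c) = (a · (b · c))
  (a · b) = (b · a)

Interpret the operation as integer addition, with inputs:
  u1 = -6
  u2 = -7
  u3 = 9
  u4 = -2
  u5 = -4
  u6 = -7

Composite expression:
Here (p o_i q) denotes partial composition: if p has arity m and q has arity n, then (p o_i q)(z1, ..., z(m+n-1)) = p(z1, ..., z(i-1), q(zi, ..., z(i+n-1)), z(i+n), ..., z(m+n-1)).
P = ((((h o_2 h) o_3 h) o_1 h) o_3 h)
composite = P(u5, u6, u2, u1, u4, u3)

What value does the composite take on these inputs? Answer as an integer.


-17


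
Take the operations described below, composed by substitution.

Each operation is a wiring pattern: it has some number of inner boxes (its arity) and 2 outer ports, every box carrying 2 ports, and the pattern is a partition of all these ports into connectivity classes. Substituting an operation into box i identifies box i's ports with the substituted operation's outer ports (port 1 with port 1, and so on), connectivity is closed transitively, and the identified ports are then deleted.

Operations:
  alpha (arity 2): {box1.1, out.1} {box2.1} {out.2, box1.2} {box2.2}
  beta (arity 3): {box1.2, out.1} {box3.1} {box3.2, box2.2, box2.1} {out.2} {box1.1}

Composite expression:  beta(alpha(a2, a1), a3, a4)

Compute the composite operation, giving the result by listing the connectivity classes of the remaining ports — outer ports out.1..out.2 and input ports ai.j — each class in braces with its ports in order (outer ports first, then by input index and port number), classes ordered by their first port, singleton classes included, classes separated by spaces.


{out.1, a2.2} {out.2} {a1.1} {a1.2} {a2.1} {a3.1, a3.2, a4.2} {a4.1}

Connectivity passes through glued beta-boundaries; trace each wire chain.
after alpha, the pattern on (a2, a1) reads {out.1, a2.1} {out.2, a2.2} {a1.1} {a1.2} (out.j = its outer ports)
after beta, the pattern on (a2, a1, a3, a4) reads {out.1, a2.2} {out.2} {a1.1} {a1.2} {a2.1} {a3.1, a3.2, a4.2} {a4.1} (out.j = its outer ports)


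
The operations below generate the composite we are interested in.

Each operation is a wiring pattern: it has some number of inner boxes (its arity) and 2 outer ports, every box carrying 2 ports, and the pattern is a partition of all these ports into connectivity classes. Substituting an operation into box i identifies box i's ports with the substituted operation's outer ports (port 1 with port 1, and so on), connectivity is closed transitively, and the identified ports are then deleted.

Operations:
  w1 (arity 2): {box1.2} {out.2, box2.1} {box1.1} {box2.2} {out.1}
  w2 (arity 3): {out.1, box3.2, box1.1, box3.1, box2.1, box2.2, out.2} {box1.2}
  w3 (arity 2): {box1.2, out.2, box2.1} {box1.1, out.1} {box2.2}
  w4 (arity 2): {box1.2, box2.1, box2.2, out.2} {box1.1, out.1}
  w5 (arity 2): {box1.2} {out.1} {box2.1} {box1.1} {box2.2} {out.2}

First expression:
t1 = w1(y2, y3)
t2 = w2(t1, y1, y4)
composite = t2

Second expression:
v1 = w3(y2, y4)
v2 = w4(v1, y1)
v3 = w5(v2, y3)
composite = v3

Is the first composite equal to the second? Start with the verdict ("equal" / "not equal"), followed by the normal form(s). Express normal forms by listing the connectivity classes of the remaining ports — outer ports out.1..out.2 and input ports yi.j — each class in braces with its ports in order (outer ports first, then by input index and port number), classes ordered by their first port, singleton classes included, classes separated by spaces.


not equal — first {out.1, out.2, y1.1, y1.2, y4.1, y4.2} {y2.1} {y2.2} {y3.1} {y3.2}, second {out.1} {out.2} {y1.1, y1.2, y2.2, y4.1} {y2.1} {y3.1} {y3.2} {y4.2}


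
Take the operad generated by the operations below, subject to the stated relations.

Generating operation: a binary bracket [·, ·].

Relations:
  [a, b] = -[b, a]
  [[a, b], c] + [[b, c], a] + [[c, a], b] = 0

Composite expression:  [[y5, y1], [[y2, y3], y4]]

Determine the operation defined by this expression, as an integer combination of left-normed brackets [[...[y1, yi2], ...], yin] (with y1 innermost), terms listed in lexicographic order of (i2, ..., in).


-[[[[y1, y5], y2], y3], y4] + [[[[y1, y5], y3], y2], y4] + [[[[y1, y5], y4], y2], y3] - [[[[y1, y5], y4], y3], y2]

Antisymmetry and Jacobi reduce to y1-anchored left-normed brackets.
Composite bracket: [[y5, y1], [[y2, y3], y4]]
Each bracket splits as ab - ba, giving 16 signed words (2^4 = 16).
Only words starting with y1 matter:
  word y1y5y2y3y4 has sign -1, contributing -[[[[y1, y5], y2], y3], y4]
  word y1y5y3y2y4 has sign +1, contributing +[[[[y1, y5], y3], y2], y4]
  word y1y5y4y2y3 has sign +1, contributing +[[[[y1, y5], y4], y2], y3]
  word y1y5y4y3y2 has sign -1, contributing -[[[[y1, y5], y4], y3], y2]


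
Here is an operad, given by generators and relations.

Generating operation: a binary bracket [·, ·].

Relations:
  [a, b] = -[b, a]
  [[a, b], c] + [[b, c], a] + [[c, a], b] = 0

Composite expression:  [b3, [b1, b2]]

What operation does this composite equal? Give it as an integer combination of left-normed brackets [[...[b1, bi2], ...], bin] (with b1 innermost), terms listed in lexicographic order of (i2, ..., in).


-[[b1, b2], b3]

Skip Jacobi rewriting: expand, keep b1-initial words, read off terms.
Composite bracket: [b3, [b1, b2]]
Under [a, b] = ab - ba we get 4 signed associative words (2^2 = 4).
Collect the words opening with b1:
  from b1b2b3, sign -1: term -[[b1, b2], b3]


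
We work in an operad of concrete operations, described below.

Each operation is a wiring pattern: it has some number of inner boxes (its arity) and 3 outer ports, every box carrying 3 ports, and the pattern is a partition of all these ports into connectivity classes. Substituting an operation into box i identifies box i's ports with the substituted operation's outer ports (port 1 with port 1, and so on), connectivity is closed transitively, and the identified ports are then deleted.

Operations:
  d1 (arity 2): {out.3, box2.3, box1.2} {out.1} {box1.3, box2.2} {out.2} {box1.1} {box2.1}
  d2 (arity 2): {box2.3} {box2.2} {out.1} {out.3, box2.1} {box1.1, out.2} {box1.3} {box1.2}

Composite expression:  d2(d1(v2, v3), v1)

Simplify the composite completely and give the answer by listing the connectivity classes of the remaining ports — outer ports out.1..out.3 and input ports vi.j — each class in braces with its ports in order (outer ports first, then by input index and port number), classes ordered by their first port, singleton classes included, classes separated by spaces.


{out.1} {out.2} {out.3, v1.1} {v1.2} {v1.3} {v2.1} {v2.2, v3.3} {v2.3, v3.2} {v3.1}


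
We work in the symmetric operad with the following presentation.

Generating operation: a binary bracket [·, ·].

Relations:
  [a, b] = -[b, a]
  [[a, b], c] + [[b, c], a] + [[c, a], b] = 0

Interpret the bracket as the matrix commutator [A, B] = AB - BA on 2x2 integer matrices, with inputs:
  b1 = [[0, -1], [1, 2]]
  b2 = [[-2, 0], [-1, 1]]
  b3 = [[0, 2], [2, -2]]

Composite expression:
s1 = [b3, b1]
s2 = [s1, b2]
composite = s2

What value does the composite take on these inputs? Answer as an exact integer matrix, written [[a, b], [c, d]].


[[-2, 6], [26, 2]]

[b3, b1] = [[4, 2], [-6, -4]]
[[b3, b1], b2] = [[-2, 6], [26, 2]]


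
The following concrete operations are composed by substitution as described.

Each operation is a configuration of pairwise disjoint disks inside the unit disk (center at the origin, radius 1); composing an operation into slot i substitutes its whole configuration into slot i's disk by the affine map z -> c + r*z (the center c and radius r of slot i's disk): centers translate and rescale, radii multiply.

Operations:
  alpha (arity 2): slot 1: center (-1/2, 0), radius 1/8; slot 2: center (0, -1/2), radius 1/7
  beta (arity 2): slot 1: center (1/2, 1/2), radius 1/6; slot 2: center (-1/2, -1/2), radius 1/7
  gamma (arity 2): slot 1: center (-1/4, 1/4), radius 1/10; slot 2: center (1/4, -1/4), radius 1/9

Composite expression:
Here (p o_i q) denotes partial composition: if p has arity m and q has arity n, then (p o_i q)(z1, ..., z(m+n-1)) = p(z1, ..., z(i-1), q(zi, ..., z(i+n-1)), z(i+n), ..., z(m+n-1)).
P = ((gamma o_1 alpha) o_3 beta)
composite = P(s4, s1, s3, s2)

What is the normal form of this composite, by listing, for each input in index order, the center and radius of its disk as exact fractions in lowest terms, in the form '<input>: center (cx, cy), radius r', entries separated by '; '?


Only the slot chain above each s matters under gamma; compose those maps.
s4: after 2 affine steps, its disk has center (-3/10, 1/4), radius 1/80
s1: after 2 affine steps, its disk has center (-1/4, 1/5), radius 1/70
s3: after 2 affine steps, its disk has center (11/36, -7/36), radius 1/54
s2: after 2 affine steps, its disk has center (7/36, -11/36), radius 1/63

s1: center (-1/4, 1/5), radius 1/70; s2: center (7/36, -11/36), radius 1/63; s3: center (11/36, -7/36), radius 1/54; s4: center (-3/10, 1/4), radius 1/80


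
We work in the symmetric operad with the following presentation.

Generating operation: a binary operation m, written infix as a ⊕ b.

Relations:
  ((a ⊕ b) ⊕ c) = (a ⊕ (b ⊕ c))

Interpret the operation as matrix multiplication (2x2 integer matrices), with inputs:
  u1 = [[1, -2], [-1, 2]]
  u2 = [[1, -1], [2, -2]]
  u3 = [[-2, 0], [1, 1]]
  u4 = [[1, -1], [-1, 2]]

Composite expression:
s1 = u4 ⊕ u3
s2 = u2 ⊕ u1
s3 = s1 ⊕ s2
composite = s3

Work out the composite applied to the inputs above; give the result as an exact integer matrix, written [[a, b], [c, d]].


[[-10, 20], [16, -32]]

(u4 ⊕ u3) = [[-3, -1], [4, 2]]
(u2 ⊕ u1) = [[2, -4], [4, -8]]
((u4 ⊕ u3) ⊕ (u2 ⊕ u1)) = [[-10, 20], [16, -32]]


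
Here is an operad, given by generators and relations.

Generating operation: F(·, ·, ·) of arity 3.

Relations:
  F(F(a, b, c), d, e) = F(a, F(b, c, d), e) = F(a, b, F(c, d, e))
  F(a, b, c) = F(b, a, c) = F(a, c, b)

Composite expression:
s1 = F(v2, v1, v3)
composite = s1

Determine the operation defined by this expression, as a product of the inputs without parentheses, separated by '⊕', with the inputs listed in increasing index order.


Reordering under F is free, so list the v-inputs canonically.
F(v2, v1, v3) unparenthesizes to v2 ⊕ v1 ⊕ v3
rearranged into index order: v1 ⊕ v2 ⊕ v3

v1 ⊕ v2 ⊕ v3


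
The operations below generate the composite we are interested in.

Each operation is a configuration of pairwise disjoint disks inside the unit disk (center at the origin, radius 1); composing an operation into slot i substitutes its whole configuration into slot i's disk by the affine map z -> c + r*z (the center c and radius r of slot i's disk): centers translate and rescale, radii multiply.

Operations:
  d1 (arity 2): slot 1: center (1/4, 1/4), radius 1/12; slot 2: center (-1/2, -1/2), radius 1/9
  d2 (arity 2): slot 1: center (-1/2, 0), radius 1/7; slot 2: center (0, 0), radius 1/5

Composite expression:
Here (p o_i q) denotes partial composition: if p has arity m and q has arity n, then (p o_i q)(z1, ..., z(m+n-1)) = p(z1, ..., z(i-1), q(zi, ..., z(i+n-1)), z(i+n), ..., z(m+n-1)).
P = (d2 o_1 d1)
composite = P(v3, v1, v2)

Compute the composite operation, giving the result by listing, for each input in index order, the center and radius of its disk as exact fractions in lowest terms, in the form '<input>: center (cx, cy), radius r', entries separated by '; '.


v1: center (-4/7, -1/14), radius 1/63; v2: center (0, 0), radius 1/5; v3: center (-13/28, 1/28), radius 1/84

Affine substitution under d2: radii multiply and v-centers shift.
for v3, the 2-step affine chain lands on center (-13/28, 1/28), radius 1/84
for v1, the 2-step affine chain lands on center (-4/7, -1/14), radius 1/63
for v2, the 1-step affine chain lands on center (0, 0), radius 1/5


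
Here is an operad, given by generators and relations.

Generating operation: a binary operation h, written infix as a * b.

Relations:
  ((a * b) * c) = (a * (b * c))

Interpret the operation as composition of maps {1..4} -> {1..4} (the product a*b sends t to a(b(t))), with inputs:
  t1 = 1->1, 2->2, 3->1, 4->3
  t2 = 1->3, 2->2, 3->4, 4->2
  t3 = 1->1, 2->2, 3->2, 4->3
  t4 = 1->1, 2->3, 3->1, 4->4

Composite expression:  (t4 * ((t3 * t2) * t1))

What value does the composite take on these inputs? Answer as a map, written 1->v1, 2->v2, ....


1->3, 2->3, 3->3, 4->1

(t3 * t2) = 1->2, 2->2, 3->3, 4->2
((t3 * t2) * t1) = 1->2, 2->2, 3->2, 4->3
(t4 * ((t3 * t2) * t1)) = 1->3, 2->3, 3->3, 4->1


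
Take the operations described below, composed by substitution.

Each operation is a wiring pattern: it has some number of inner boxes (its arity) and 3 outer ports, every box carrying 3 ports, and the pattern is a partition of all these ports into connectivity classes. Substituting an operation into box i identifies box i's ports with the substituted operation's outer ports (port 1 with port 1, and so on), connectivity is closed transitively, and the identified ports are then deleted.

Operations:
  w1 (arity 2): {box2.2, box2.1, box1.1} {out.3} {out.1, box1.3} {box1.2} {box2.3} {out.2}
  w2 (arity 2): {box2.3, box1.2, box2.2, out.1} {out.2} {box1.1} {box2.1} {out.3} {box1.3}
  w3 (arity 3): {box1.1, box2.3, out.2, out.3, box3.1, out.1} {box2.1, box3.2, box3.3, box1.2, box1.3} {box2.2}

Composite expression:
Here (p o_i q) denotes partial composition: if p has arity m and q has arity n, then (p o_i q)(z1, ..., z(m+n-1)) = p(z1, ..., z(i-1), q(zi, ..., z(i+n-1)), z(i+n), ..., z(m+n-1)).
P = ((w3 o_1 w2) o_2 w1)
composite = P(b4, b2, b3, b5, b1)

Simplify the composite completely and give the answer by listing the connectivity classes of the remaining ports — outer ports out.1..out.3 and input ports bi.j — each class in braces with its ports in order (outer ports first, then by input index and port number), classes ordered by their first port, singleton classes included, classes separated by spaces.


Two ports join when wires chain via w3-identified ports.
the subtree at w1 composes to {out.1, b2.3} {out.2} {out.3} {b2.1, b3.1, b3.2} {b2.2} {b3.3} on (b2, b3); out.j = own outer ports
the subtree at w2 composes to {out.1, b4.2} {out.2} {out.3} {b2.1, b3.1, b3.2} {b2.2} {b2.3} {b3.3} {b4.1} {b4.3} on (b4, b2, b3); out.j = own outer ports
the subtree at w3 composes to {out.1, out.2, out.3, b1.1, b4.2, b5.3} {b1.2, b1.3, b5.1} {b2.1, b3.1, b3.2} {b2.2} {b2.3} {b3.3} {b4.1} {b4.3} {b5.2} on (b4, b2, b3, b5, b1); out.j = own outer ports

{out.1, out.2, out.3, b1.1, b4.2, b5.3} {b1.2, b1.3, b5.1} {b2.1, b3.1, b3.2} {b2.2} {b2.3} {b3.3} {b4.1} {b4.3} {b5.2}


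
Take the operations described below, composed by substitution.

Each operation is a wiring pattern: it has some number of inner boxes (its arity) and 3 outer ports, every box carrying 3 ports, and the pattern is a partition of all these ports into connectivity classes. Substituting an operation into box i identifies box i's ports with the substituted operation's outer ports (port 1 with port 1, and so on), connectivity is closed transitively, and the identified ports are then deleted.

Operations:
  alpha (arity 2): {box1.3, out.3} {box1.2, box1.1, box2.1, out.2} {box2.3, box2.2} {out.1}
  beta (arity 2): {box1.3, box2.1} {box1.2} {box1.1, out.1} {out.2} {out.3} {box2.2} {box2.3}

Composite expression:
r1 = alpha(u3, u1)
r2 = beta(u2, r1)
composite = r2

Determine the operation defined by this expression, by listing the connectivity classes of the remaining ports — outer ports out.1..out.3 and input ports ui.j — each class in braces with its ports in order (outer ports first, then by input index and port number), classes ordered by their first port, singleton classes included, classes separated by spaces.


{out.1, u2.1} {out.2} {out.3} {u1.1, u3.1, u3.2} {u1.2, u1.3} {u2.2} {u2.3} {u3.3}

Two ports join when wires chain via beta-identified ports.
through alpha, on inputs (u3, u1): {out.1} {out.2, u1.1, u3.1, u3.2} {out.3, u3.3} {u1.2, u1.3} (out.j = stage outer ports)
through beta, on inputs (u2, u3, u1): {out.1, u2.1} {out.2} {out.3} {u1.1, u3.1, u3.2} {u1.2, u1.3} {u2.2} {u2.3} {u3.3} (out.j = stage outer ports)


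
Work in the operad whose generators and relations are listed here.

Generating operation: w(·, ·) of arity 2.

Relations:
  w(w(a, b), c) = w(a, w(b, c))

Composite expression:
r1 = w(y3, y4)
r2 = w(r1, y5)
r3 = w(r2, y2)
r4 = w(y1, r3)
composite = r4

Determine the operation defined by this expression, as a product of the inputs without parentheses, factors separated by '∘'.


y1 ∘ y3 ∘ y4 ∘ y5 ∘ y2

Every regrouping of w is equal, so read the y-inputs in written order.
w(y3, y4) linearizes to y3 ∘ y4
w(w(y3, y4), y5) linearizes to y3 ∘ y4 ∘ y5
w(w(w(y3, y4), y5), y2) linearizes to y3 ∘ y4 ∘ y5 ∘ y2
w(y1, w(w(w(y3, y4), y5), y2)) linearizes to y1 ∘ y3 ∘ y4 ∘ y5 ∘ y2


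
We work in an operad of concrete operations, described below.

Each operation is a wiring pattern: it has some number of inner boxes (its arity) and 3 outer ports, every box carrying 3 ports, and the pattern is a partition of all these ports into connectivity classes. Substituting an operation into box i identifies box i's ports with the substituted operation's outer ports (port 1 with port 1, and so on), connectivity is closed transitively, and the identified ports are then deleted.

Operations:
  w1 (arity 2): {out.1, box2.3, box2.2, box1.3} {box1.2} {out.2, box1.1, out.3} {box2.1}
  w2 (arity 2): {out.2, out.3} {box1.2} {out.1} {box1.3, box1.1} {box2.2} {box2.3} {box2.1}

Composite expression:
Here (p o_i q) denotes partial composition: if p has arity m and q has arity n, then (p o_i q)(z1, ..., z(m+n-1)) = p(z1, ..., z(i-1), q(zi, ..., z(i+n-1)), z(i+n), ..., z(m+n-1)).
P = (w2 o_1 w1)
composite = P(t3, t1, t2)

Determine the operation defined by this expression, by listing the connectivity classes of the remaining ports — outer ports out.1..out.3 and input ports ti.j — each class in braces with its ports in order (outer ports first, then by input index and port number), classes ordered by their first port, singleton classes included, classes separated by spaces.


{out.1} {out.2, out.3} {t1.1} {t1.2, t1.3, t3.1, t3.3} {t2.1} {t2.2} {t2.3} {t3.2}


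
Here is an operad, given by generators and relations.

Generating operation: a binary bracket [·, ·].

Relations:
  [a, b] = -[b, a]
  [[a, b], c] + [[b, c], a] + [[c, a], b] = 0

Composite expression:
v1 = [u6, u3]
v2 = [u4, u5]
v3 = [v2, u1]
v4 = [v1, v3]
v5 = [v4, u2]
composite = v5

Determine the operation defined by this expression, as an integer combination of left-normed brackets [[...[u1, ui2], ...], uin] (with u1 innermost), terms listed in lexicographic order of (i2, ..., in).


-[[[[[u1, u4], u5], u3], u6], u2] + [[[[[u1, u4], u5], u6], u3], u2] + [[[[[u1, u5], u4], u3], u6], u2] - [[[[[u1, u5], u4], u6], u3], u2]

Skip Jacobi rewriting: expand, keep u1-initial words, read off terms.
Composite bracket: [[[u6, u3], [[u4, u5], u1]], u2]
Each bracket splits as ab - ba, giving 32 signed words (2^5 = 32).
Coefficients come from the u1-initial words:
  from u1u4u5u3u6u2, sign -1: term -[[[[[u1, u4], u5], u3], u6], u2]
  from u1u4u5u6u3u2, sign +1: term +[[[[[u1, u4], u5], u6], u3], u2]
  from u1u5u4u3u6u2, sign +1: term +[[[[[u1, u5], u4], u3], u6], u2]
  from u1u5u4u6u3u2, sign -1: term -[[[[[u1, u5], u4], u6], u3], u2]


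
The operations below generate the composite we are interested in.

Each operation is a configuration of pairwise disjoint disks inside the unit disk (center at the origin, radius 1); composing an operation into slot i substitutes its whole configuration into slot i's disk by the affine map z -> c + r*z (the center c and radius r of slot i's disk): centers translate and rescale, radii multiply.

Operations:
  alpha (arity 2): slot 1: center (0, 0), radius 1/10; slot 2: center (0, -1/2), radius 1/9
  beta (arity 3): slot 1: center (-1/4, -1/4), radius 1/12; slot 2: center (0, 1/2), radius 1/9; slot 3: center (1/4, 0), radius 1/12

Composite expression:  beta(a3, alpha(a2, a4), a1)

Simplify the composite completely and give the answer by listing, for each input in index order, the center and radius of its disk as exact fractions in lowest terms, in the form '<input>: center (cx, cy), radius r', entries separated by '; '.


a1: center (1/4, 0), radius 1/12; a2: center (0, 1/2), radius 1/90; a3: center (-1/4, -1/4), radius 1/12; a4: center (0, 4/9), radius 1/81

Affine substitution under beta: radii multiply and a-centers shift.
input a3: composing its 1 substitution step yields center (-1/4, -1/4), radius 1/12
input a2: composing its 2 substitution steps yields center (0, 1/2), radius 1/90
input a4: composing its 2 substitution steps yields center (0, 4/9), radius 1/81
input a1: composing its 1 substitution step yields center (1/4, 0), radius 1/12


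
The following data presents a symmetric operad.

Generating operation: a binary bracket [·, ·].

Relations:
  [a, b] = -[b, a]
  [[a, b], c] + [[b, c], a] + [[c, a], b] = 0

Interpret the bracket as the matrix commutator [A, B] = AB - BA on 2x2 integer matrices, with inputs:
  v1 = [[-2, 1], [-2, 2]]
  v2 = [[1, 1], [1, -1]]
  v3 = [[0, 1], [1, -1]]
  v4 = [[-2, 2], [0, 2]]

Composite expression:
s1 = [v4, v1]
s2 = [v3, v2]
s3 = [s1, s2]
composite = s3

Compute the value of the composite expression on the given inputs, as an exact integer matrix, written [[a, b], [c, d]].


[[-4, 8], [8, 4]]

[v4, v1] = [[-4, 4], [-8, 4]]
[v3, v2] = [[0, -1], [1, 0]]
[[v4, v1], [v3, v2]] = [[-4, 8], [8, 4]]


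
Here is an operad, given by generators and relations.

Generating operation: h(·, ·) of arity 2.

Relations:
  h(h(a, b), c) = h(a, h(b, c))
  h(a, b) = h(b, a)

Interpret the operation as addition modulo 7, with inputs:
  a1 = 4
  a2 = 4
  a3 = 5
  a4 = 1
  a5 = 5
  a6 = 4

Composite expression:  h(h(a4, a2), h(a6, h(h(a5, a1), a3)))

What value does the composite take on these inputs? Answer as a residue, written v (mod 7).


h(a4, a2) = 5
h(a5, a1) = 2
h(h(a5, a1), a3) = 0
h(a6, h(h(a5, a1), a3)) = 4
h(h(a4, a2), h(a6, h(h(a5, a1), a3))) = 2

2 (mod 7)


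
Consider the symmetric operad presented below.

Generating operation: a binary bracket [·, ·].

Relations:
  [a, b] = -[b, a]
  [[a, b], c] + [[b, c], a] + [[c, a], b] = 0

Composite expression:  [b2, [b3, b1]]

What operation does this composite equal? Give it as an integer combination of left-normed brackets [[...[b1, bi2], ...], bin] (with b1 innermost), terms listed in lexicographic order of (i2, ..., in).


Skip Jacobi rewriting: expand, keep b1-initial words, read off terms.
Composite bracket: [b2, [b3, b1]]
Applying ab - ba throughout gives 4 signed words (2^2 = 4).
Coefficients come from the b1-initial words:
  sign of b1b3b2 is +1, so it contributes +[[b1, b3], b2]

[[b1, b3], b2]
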